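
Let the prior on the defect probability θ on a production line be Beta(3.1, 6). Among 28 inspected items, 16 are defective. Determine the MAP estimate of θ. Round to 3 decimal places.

Prior: Beta(3.1, 6).
Data: 16 successes in 28 trials. The binomial likelihood contributes θ^16(1−θ)^12, so the posterior is Beta(3.1+16, 6+12) = Beta(19.1, 18).
For Beta(a, b) with a, b > 1 the mode is (a−1)/(a+b−2) = 18.1/35.1 ≈ 0.516.

θ̂_MAP = 0.516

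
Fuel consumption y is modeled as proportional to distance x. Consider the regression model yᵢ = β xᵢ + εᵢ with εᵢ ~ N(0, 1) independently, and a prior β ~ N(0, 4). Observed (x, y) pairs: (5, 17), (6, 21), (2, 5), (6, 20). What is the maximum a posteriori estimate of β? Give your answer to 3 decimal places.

β̂_MAP = 3.368

log p(β | y) = −Σ(yᵢ − βxᵢ)²/(2·1) − β²/(2·4) + const.
Setting the derivative to zero: Σxᵢ(yᵢ − βxᵢ)/1 − β/4 = 0, so β = Σxᵢyᵢ / (Σxᵢ² + σ²/τ²).
Σxᵢyᵢ = 5·17 + 6·21 + 2·5 + 6·20 = 341; Σxᵢ² = 101; σ²/τ² = 0.25.
β̂_MAP = 341 / (101 + 0.25) = 341/101.25 ≈ 3.368.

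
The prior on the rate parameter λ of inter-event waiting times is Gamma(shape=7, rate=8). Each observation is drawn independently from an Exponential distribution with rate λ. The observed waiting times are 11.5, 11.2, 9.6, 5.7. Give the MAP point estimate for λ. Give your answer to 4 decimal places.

λ̂_MAP = 0.2174

The Exponential(rate=λ) likelihood is ∝ λ^n e^(−λΣtᵢ). Here n = 4 and Σtᵢ = 11.5 + 11.2 + 9.6 + 5.7 = 38.
Posterior ∝ λ^6e^(−8λ) · λ^4e^(−38λ) = λ^10e^(−46λ), i.e. Gamma(11, 46).
Mode = (a−1)/b = 10/46 ≈ 0.2174.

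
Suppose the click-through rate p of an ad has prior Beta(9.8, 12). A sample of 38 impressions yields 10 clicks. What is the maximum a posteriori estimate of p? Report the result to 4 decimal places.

Prior: Beta(9.8, 12).
Data: 10 successes in 38 trials. The binomial likelihood contributes p^10(1−p)^28, so the posterior is Beta(9.8+10, 12+28) = Beta(19.8, 40).
For Beta(a, b) with a, b > 1 the mode is (a−1)/(a+b−2) = 18.8/57.8 ≈ 0.3253.

p̂_MAP = 0.3253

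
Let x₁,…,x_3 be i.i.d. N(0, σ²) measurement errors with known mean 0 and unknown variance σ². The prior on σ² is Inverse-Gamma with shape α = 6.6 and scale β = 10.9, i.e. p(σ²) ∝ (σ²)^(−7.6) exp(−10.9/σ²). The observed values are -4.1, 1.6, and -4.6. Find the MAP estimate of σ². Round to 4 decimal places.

σ̂²_MAP = 3.4247

Sum of squared deviations about the known mean: SS = (-4.1−0)² + (1.6−0)² + (-4.6−0)² = 40.53.
The Normal likelihood contributes (σ²)^(−n/2) exp(−SS/(2σ²)), so the posterior is Inverse-Gamma(α + n/2, β + SS/2) = Inverse-Gamma(8.1, 31.165).
The mode of Inverse-Gamma(a, b) is b/(a+1) = 31.165/9.1 ≈ 3.4247.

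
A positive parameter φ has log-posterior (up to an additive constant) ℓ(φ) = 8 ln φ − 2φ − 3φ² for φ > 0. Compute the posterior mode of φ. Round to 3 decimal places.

ℓ'(φ) = 8/φ − 2 − 6φ. Setting this to zero and multiplying by φ: 6φ² + 2φ − 8 = 0.
φ = (−2 + √(2² + 4·6·8)) / (2·6) = (−2 + √196) / 12 = (−2 + 14)/12 = 1.
ℓ''(φ) = −8/φ² − 6 < 0, confirming a maximum.

φ̂_MAP = 1.000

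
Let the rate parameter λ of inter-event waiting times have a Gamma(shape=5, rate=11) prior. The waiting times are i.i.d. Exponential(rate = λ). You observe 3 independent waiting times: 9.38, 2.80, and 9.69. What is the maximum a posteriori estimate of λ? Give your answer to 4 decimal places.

λ̂_MAP = 0.2130

The Exponential(rate=λ) likelihood is ∝ λ^n e^(−λΣtᵢ). Here n = 3 and Σtᵢ = 9.38 + 2.80 + 9.69 = 21.87.
Posterior ∝ λ^4e^(−11λ) · λ^3e^(−21.87λ) = λ^7e^(−32.87λ), i.e. Gamma(8, 32.87).
Mode = (a−1)/b = 7/32.87 ≈ 0.2130.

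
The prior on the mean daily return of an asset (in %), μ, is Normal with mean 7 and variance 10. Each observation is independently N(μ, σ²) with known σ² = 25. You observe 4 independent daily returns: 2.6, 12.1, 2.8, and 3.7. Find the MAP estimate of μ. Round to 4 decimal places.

μ̂_MAP = 5.9538

n = 4; x̄ = (2.6 + 12.1 + 2.8 + 3.7)/4 = 21.2/4 = 5.3.
For a Normal prior and Normal likelihood with known variance, the posterior is Normal; its mode equals its mean, the precision-weighted average.
Prior precision 1/σ₀² = 1/10 = 0.1; data precision n/σ² = 4/25 = 0.16.
μ̂ = (0.1·7 + 0.16·5.3) / (0.1 + 0.16) = 1.548/0.26 = 387/65 ≈ 5.9538.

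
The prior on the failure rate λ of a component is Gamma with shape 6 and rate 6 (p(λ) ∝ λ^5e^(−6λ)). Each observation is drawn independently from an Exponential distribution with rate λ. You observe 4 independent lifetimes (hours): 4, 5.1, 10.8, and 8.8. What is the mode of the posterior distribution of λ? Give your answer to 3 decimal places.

The Exponential(rate=λ) likelihood is ∝ λ^n e^(−λΣtᵢ). Here n = 4 and Σtᵢ = 4 + 5.1 + 10.8 + 8.8 = 28.7.
Posterior ∝ λ^5e^(−6λ) · λ^4e^(−28.7λ) = λ^9e^(−34.7λ), i.e. Gamma(10, 34.7).
Mode = (a−1)/b = 9/34.7 ≈ 0.259.

λ̂_MAP = 0.259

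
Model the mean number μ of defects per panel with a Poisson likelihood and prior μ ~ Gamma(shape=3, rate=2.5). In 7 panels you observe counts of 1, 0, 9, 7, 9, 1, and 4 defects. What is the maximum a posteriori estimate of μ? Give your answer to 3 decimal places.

μ̂_MAP = 3.474

Σxᵢ = 1+0+9+7+9+1+4 = 31, with n = 7.
Posterior ∝ μ^2e^(−2.5μ) · μ^31e^(−7μ) = μ^33e^(−9.5μ), i.e. Gamma(shape=34, rate=9.5).
The mode of a Gamma(a, b) with a ≥ 1 (shape–rate) is (a−1)/b = 33/9.5 ≈ 3.474.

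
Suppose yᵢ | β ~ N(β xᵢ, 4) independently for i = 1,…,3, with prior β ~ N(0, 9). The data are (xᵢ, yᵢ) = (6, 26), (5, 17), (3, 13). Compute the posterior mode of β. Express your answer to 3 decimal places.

log p(β | y) = −Σ(yᵢ − βxᵢ)²/(2·4) − β²/(2·9) + const.
Setting the derivative to zero: Σxᵢ(yᵢ − βxᵢ)/4 − β/9 = 0, so β = Σxᵢyᵢ / (Σxᵢ² + σ²/τ²).
Σxᵢyᵢ = 6·26 + 5·17 + 3·13 = 280; Σxᵢ² = 70; σ²/τ² = 4/9.
β̂_MAP = 280 / (70 + 4/9) = 280/(634/9) = 1260/317 ≈ 3.975.

β̂_MAP = 3.975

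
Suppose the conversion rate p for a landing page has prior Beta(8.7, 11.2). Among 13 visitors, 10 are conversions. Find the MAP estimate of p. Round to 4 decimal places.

p̂_MAP = 0.5728

Prior: Beta(8.7, 11.2).
Data: 10 successes in 13 trials. The binomial likelihood contributes p^10(1−p)^3, so the posterior is Beta(8.7+10, 11.2+3) = Beta(18.7, 14.2).
For Beta(a, b) with a, b > 1 the mode is (a−1)/(a+b−2) = 17.7/30.9 ≈ 0.5728.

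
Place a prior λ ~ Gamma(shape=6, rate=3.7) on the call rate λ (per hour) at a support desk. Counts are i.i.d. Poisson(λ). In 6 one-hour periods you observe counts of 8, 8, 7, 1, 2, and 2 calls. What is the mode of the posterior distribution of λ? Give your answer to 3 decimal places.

λ̂_MAP = 3.402

Σxᵢ = 8+8+7+1+2+2 = 28, with n = 6.
Posterior ∝ λ^5e^(−3.7λ) · λ^28e^(−6λ) = λ^33e^(−9.7λ), i.e. Gamma(shape=34, rate=9.7).
The mode of a Gamma(a, b) with a ≥ 1 (shape–rate) is (a−1)/b = 33/9.7 ≈ 3.402.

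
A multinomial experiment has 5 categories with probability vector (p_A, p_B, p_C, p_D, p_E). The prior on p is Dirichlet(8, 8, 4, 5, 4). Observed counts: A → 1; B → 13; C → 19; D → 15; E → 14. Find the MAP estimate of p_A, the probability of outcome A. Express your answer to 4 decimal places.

MAP estimate of p_A = 0.0930

The posterior is Dirichlet(αᵢ + nᵢ) = Dirichlet(9, 21, 23, 20, 18).
For a Dirichlet(a₁,…,a_K) with all aᵢ > 1, the mode has j-th component (aⱼ − 1)/(Σaᵢ − K).
Here Σaᵢ = 91 and K = 5, so p_A = (9 − 1)/(91 − 5) = 8/86 ≈ 0.0930.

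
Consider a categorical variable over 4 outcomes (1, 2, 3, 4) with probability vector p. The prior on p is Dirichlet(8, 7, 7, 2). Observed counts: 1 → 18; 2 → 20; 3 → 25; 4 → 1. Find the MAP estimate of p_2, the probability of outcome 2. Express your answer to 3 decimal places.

MAP estimate: 0.310

The posterior is Dirichlet(αᵢ + nᵢ) = Dirichlet(26, 27, 32, 3).
For a Dirichlet(a₁,…,a_K) with all aᵢ > 1, the mode has j-th component (aⱼ − 1)/(Σaᵢ − K).
Here Σaᵢ = 88 and K = 4, so p_2 = (27 − 1)/(88 − 4) = 26/84 ≈ 0.310.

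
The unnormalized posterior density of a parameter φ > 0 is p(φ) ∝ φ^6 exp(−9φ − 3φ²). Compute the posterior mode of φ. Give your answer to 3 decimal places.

ℓ'(φ) = 6/φ − 9 − 6φ. Setting this to zero and multiplying by φ: 6φ² + 9φ − 6 = 0.
φ = (−9 + √(9² + 4·6·6)) / (2·6) = (−9 + √225) / 12 = (−9 + 15)/12 = 1/2.
ℓ''(φ) = −6/φ² − 6 < 0, confirming a maximum.

φ̂_MAP = 0.500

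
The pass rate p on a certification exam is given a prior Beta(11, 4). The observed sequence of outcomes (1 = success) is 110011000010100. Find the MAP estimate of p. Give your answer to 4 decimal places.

Prior: Beta(11, 4).
Data: 6 successes in 15 trials (from the sequence). The binomial likelihood contributes p^6(1−p)^9, so the posterior is Beta(11+6, 4+9) = Beta(17, 13).
For Beta(a, b) with a, b > 1 the mode is (a−1)/(a+b−2) = 16/28 ≈ 0.5714.

p̂_MAP = 0.5714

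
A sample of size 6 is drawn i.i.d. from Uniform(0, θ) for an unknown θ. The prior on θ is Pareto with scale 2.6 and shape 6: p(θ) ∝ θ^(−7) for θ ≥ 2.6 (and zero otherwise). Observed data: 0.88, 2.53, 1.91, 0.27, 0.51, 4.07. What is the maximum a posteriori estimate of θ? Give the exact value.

The Uniform(0, θ) likelihood is θ^(−n) for θ ≥ max(xᵢ), zero otherwise. Here max(xᵢ) = 4.07.
Posterior ∝ θ^(−7) · θ^(−6) = θ^(−13) on θ ≥ max(2.6, 4.07) = 4.07.
This density is strictly decreasing in θ, so the posterior mode lies at the lower boundary of the support.

θ̂_MAP = 4.07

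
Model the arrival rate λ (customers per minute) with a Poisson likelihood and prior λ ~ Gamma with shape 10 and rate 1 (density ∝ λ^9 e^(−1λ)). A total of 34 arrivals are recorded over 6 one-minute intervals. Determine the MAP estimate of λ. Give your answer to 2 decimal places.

Σxᵢ = 34, n = 6.
Posterior ∝ λ^9e^(−1λ) · λ^34e^(−6λ) = λ^43e^(−7λ), i.e. Gamma(shape=44, rate=7).
The mode of a Gamma(a, b) with a ≥ 1 (shape–rate) is (a−1)/b = 43/7 ≈ 6.14.

λ̂_MAP = 6.14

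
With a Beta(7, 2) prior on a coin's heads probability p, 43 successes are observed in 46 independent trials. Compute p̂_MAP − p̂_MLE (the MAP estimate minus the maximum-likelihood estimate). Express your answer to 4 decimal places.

MAP − MLE = -0.0103

Posterior is Beta(50, 5); MAP = (50−1)/(55−2) = 49/53 ≈ 0.92453.
MLE ignores the prior: p̂_MLE = k/n = 43/46 ≈ 0.93478.
Difference = 49/53 − 43/46 = -25/2438 ≈ -0.0103.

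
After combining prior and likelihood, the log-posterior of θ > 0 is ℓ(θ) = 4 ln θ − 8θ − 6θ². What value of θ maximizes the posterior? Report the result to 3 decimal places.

ℓ'(θ) = 4/θ − 8 − 12θ. Setting this to zero and multiplying by θ: 12θ² + 8θ − 4 = 0.
θ = (−8 + √(8² + 4·12·4)) / (2·12) = (−8 + √256) / 24 = (−8 + 16)/24 = 1/3.
ℓ''(θ) = −4/θ² − 12 < 0, confirming a maximum.

θ̂_MAP = 0.333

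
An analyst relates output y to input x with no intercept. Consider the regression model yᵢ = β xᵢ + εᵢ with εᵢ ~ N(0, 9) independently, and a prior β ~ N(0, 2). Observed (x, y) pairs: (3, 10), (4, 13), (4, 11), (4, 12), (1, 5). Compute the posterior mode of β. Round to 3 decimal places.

log p(β | y) = −Σ(yᵢ − βxᵢ)²/(2·9) − β²/(2·2) + const.
Setting the derivative to zero: Σxᵢ(yᵢ − βxᵢ)/9 − β/2 = 0, so β = Σxᵢyᵢ / (Σxᵢ² + σ²/τ²).
Σxᵢyᵢ = 3·10 + 4·13 + 4·11 + 4·12 + 1·5 = 179; Σxᵢ² = 58; σ²/τ² = 4.5.
β̂_MAP = 179 / (58 + 4.5) = 179/62.5 ≈ 2.864.

β̂_MAP = 2.864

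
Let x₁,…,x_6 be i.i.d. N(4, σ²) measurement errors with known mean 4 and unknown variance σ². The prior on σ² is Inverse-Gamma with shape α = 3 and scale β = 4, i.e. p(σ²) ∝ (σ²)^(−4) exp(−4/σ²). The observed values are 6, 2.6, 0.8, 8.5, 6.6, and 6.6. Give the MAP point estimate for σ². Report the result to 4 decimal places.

σ̂²_MAP = 4.1407

Sum of squared deviations about the known mean: SS = (6−4)² + (2.6−4)² + (0.8−4)² + (8.5−4)² + (6.6−4)² + (6.6−4)² = 49.97.
The Normal likelihood contributes (σ²)^(−n/2) exp(−SS/(2σ²)), so the posterior is Inverse-Gamma(α + n/2, β + SS/2) = Inverse-Gamma(6, 28.985).
The mode of Inverse-Gamma(a, b) is b/(a+1) = 28.985/7 ≈ 4.1407.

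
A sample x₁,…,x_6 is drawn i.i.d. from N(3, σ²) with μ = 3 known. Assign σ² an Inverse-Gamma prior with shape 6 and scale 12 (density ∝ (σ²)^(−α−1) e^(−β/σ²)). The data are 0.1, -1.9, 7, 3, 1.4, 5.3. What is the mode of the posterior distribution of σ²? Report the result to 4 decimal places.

σ̂²_MAP = 4.0135

Sum of squared deviations about the known mean: SS = (0.1−3)² + (-1.9−3)² + (7−3)² + (3−3)² + (1.4−3)² + (5.3−3)² = 56.27.
The Normal likelihood contributes (σ²)^(−n/2) exp(−SS/(2σ²)), so the posterior is Inverse-Gamma(α + n/2, β + SS/2) = Inverse-Gamma(9, 40.135).
The mode of Inverse-Gamma(a, b) is b/(a+1) = 40.135/10 ≈ 4.0135.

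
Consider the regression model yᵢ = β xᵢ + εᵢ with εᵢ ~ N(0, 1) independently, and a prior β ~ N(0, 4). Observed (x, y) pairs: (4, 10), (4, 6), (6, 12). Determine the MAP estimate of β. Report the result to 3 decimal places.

β̂_MAP = 1.993

log p(β | y) = −Σ(yᵢ − βxᵢ)²/(2·1) − β²/(2·4) + const.
Setting the derivative to zero: Σxᵢ(yᵢ − βxᵢ)/1 − β/4 = 0, so β = Σxᵢyᵢ / (Σxᵢ² + σ²/τ²).
Σxᵢyᵢ = 4·10 + 4·6 + 6·12 = 136; Σxᵢ² = 68; σ²/τ² = 0.25.
β̂_MAP = 136 / (68 + 0.25) = 136/68.25 ≈ 1.993.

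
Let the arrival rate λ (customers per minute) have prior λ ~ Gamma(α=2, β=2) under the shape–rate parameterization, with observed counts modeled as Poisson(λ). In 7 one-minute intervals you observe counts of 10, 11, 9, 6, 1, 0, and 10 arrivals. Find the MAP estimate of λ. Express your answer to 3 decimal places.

λ̂_MAP = 5.333

Σxᵢ = 10+11+9+6+1+0+10 = 47, with n = 7.
Posterior ∝ λe^(−2λ) · λ^47e^(−7λ) = λ^48e^(−9λ), i.e. Gamma(shape=49, rate=9).
The mode of a Gamma(a, b) with a ≥ 1 (shape–rate) is (a−1)/b = 48/9 ≈ 5.333.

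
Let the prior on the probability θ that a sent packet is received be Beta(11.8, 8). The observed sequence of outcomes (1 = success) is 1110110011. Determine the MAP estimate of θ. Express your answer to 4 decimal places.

θ̂_MAP = 0.6403

Prior: Beta(11.8, 8).
Data: 7 successes in 10 trials (from the sequence). The binomial likelihood contributes θ^7(1−θ)^3, so the posterior is Beta(11.8+7, 8+3) = Beta(18.8, 11).
For Beta(a, b) with a, b > 1 the mode is (a−1)/(a+b−2) = 17.8/27.8 ≈ 0.6403.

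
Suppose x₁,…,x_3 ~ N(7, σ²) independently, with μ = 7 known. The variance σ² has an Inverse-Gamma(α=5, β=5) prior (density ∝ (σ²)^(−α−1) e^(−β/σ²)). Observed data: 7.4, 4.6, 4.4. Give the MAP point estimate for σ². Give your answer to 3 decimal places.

Sum of squared deviations about the known mean: SS = (7.4−7)² + (4.6−7)² + (4.4−7)² = 12.68.
The Normal likelihood contributes (σ²)^(−n/2) exp(−SS/(2σ²)), so the posterior is Inverse-Gamma(α + n/2, β + SS/2) = Inverse-Gamma(6.5, 11.34).
The mode of Inverse-Gamma(a, b) is b/(a+1) = 11.34/7.5 ≈ 1.512.

σ̂²_MAP = 1.512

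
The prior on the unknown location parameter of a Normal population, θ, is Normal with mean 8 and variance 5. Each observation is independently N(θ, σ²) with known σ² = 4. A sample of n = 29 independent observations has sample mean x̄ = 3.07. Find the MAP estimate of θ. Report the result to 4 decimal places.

n = 29, x̄ = 3.07.
For a Normal prior and Normal likelihood with known variance, the posterior is Normal; its mode equals its mean, the precision-weighted average.
Prior precision 1/σ₀² = 1/5 = 0.2; data precision n/σ² = 29/4 = 7.25.
θ̂ = (0.2·8 + 7.25·3.07) / (0.2 + 7.25) = 23.8575/7.45 = 9543/2980 ≈ 3.2023.

θ̂_MAP = 3.2023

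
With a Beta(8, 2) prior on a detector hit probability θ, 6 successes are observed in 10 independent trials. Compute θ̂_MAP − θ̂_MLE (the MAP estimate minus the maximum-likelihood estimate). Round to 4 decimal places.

MAP − MLE = 0.1222

Posterior is Beta(14, 6); MAP = (14−1)/(20−2) = 13/18 ≈ 0.72222.
MLE ignores the prior: θ̂_MLE = k/n = 6/10 ≈ 0.60000.
Difference = 13/18 − 6/10 = 11/90 ≈ 0.1222.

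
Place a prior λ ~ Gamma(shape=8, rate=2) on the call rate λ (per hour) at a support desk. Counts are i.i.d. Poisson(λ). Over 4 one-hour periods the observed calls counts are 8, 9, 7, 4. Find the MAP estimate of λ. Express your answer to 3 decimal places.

λ̂_MAP = 5.833

Σxᵢ = 8+9+7+4 = 28, with n = 4.
Posterior ∝ λ^7e^(−2λ) · λ^28e^(−4λ) = λ^35e^(−6λ), i.e. Gamma(shape=36, rate=6).
The mode of a Gamma(a, b) with a ≥ 1 (shape–rate) is (a−1)/b = 35/6 ≈ 5.833.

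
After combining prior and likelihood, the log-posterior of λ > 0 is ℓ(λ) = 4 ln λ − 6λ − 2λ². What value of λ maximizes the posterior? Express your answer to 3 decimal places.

ℓ'(λ) = 4/λ − 6 − 4λ. Setting this to zero and multiplying by λ: 4λ² + 6λ − 4 = 0.
λ = (−6 + √(6² + 4·4·4)) / (2·4) = (−6 + √100) / 8 = (−6 + 10)/8 = 1/2.
ℓ''(λ) = −4/λ² − 4 < 0, confirming a maximum.

λ̂_MAP = 0.500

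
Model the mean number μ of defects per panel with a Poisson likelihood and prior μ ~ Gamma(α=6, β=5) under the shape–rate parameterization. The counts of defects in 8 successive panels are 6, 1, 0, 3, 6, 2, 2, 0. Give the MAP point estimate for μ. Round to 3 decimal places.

μ̂_MAP = 1.923

Σxᵢ = 6+1+0+3+6+2+2+0 = 20, with n = 8.
Posterior ∝ μ^5e^(−5μ) · μ^20e^(−8μ) = μ^25e^(−13μ), i.e. Gamma(shape=26, rate=13).
The mode of a Gamma(a, b) with a ≥ 1 (shape–rate) is (a−1)/b = 25/13 ≈ 1.923.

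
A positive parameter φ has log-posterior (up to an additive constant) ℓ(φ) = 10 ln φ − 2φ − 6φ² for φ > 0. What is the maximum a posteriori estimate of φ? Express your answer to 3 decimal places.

ℓ'(φ) = 10/φ − 2 − 12φ. Setting this to zero and multiplying by φ: 12φ² + 2φ − 10 = 0.
φ = (−2 + √(2² + 4·12·10)) / (2·12) = (−2 + √484) / 24 = (−2 + 22)/24 = 5/6.
ℓ''(φ) = −10/φ² − 12 < 0, confirming a maximum.

φ̂_MAP = 0.833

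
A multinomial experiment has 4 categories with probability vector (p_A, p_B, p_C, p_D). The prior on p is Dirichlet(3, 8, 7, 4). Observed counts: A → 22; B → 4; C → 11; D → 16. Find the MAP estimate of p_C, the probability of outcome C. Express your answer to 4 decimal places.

MAP estimate of p_C = 0.2394

The posterior is Dirichlet(αᵢ + nᵢ) = Dirichlet(25, 12, 18, 20).
For a Dirichlet(a₁,…,a_K) with all aᵢ > 1, the mode has j-th component (aⱼ − 1)/(Σaᵢ − K).
Here Σaᵢ = 75 and K = 4, so p_C = (18 − 1)/(75 − 4) = 17/71 ≈ 0.2394.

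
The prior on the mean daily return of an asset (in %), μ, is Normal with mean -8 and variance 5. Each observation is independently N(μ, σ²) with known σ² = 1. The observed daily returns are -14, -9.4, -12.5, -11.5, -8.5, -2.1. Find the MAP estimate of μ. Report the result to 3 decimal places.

n = 6; x̄ = ((-14) + (-9.4) + (-12.5) + (-11.5) + (-8.5) + (-2.1))/6 = -58/6 = -29/3 ≈ -9.6667.
For a Normal prior and Normal likelihood with known variance, the posterior is Normal; its mode equals its mean, the precision-weighted average.
Prior precision 1/σ₀² = 1/5 = 0.2; data precision n/σ² = 6/1 = 6.
μ̂ = (0.2·(-8) + 6·(-29/3)) / (0.2 + 6) = (-59.6)/6.2 = -298/31 ≈ -9.613.

μ̂_MAP = -9.613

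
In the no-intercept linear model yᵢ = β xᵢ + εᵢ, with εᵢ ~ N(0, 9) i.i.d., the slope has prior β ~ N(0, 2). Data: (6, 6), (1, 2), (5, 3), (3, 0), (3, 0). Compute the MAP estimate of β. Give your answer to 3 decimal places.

log p(β | y) = −Σ(yᵢ − βxᵢ)²/(2·9) − β²/(2·2) + const.
Setting the derivative to zero: Σxᵢ(yᵢ − βxᵢ)/9 − β/2 = 0, so β = Σxᵢyᵢ / (Σxᵢ² + σ²/τ²).
Σxᵢyᵢ = 6·6 + 1·2 + 5·3 + 3·0 + 3·0 = 53; Σxᵢ² = 80; σ²/τ² = 4.5.
β̂_MAP = 53 / (80 + 4.5) = 53/84.5 ≈ 0.627.

β̂_MAP = 0.627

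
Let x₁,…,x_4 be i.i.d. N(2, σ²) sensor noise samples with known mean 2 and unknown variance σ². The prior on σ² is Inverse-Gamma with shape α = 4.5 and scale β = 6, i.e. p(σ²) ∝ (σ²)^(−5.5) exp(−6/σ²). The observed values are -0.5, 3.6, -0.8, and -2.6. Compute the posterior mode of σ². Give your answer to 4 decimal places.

Sum of squared deviations about the known mean: SS = (-0.5−2)² + (3.6−2)² + (-0.8−2)² + (-2.6−2)² = 37.81.
The Normal likelihood contributes (σ²)^(−n/2) exp(−SS/(2σ²)), so the posterior is Inverse-Gamma(α + n/2, β + SS/2) = Inverse-Gamma(6.5, 24.905).
The mode of Inverse-Gamma(a, b) is b/(a+1) = 24.905/7.5 ≈ 3.3207.

σ̂²_MAP = 3.3207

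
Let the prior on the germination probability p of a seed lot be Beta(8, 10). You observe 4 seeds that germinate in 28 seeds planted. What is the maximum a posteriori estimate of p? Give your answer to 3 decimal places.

Prior: Beta(8, 10).
Data: 4 successes in 28 trials. The binomial likelihood contributes p^4(1−p)^24, so the posterior is Beta(8+4, 10+24) = Beta(12, 34).
For Beta(a, b) with a, b > 1 the mode is (a−1)/(a+b−2) = 11/44 ≈ 0.250.

p̂_MAP = 0.250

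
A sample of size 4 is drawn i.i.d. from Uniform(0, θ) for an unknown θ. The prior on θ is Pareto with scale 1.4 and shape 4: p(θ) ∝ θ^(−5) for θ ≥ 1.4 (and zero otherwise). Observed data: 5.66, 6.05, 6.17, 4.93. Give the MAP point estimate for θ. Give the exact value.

θ̂_MAP = 6.17

The Uniform(0, θ) likelihood is θ^(−n) for θ ≥ max(xᵢ), zero otherwise. Here max(xᵢ) = 6.17.
Posterior ∝ θ^(−5) · θ^(−4) = θ^(−9) on θ ≥ max(1.4, 6.17) = 6.17.
This density is strictly decreasing in θ, so the posterior mode lies at the lower boundary of the support.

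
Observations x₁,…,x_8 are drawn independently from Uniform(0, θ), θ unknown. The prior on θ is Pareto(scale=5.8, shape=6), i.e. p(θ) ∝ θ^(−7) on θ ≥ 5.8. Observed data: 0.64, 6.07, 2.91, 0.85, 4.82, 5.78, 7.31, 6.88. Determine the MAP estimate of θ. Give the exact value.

θ̂_MAP = 7.31

The Uniform(0, θ) likelihood is θ^(−n) for θ ≥ max(xᵢ), zero otherwise. Here max(xᵢ) = 7.31.
Posterior ∝ θ^(−7) · θ^(−8) = θ^(−15) on θ ≥ max(5.8, 7.31) = 7.31.
This density is strictly decreasing in θ, so the posterior mode lies at the lower boundary of the support.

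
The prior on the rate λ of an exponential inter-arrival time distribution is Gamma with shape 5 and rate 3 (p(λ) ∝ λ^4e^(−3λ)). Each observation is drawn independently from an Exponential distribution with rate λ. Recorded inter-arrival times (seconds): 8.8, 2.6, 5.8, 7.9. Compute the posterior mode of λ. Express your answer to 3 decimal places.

λ̂_MAP = 0.285

The Exponential(rate=λ) likelihood is ∝ λ^n e^(−λΣtᵢ). Here n = 4 and Σtᵢ = 8.8 + 2.6 + 5.8 + 7.9 = 25.1.
Posterior ∝ λ^4e^(−3λ) · λ^4e^(−25.1λ) = λ^8e^(−28.1λ), i.e. Gamma(9, 28.1).
Mode = (a−1)/b = 8/28.1 ≈ 0.285.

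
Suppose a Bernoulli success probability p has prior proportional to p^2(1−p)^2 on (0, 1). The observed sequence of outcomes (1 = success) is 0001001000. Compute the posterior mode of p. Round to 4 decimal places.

p̂_MAP = 0.2857

The prior density ∝ p^2(1−p)^2 is the kernel of Beta(3, 3).
Data: 2 successes in 10 trials (from the sequence). The binomial likelihood contributes p^2(1−p)^8, so the posterior is Beta(3+2, 3+8) = Beta(5, 11).
For Beta(a, b) with a, b > 1 the mode is (a−1)/(a+b−2) = 4/14 ≈ 0.2857.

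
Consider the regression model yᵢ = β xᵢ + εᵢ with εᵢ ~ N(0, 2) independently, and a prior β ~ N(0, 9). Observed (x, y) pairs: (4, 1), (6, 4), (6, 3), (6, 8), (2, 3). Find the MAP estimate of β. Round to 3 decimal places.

log p(β | y) = −Σ(yᵢ − βxᵢ)²/(2·2) − β²/(2·9) + const.
Setting the derivative to zero: Σxᵢ(yᵢ − βxᵢ)/2 − β/9 = 0, so β = Σxᵢyᵢ / (Σxᵢ² + σ²/τ²).
Σxᵢyᵢ = 4·1 + 6·4 + 6·3 + 6·8 + 2·3 = 100; Σxᵢ² = 128; σ²/τ² = 2/9.
β̂_MAP = 100 / (128 + 2/9) = 100/(1154/9) = 450/577 ≈ 0.780.

β̂_MAP = 0.780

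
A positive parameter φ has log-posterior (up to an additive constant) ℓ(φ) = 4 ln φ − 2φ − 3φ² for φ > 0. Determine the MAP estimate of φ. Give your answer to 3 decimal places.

ℓ'(φ) = 4/φ − 2 − 6φ. Setting this to zero and multiplying by φ: 6φ² + 2φ − 4 = 0.
φ = (−2 + √(2² + 4·6·4)) / (2·6) = (−2 + √100) / 12 = (−2 + 10)/12 = 2/3.
ℓ''(φ) = −4/φ² − 6 < 0, confirming a maximum.

φ̂_MAP = 0.667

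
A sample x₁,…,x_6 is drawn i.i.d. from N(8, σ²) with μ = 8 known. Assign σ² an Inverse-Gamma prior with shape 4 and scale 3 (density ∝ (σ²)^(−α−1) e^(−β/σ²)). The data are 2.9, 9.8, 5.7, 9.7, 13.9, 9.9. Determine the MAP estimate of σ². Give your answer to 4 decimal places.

σ̂²_MAP = 5.1156

Sum of squared deviations about the known mean: SS = (2.9−8)² + (9.8−8)² + (5.7−8)² + (9.7−8)² + (13.9−8)² + (9.9−8)² = 75.85.
The Normal likelihood contributes (σ²)^(−n/2) exp(−SS/(2σ²)), so the posterior is Inverse-Gamma(α + n/2, β + SS/2) = Inverse-Gamma(7, 40.925).
The mode of Inverse-Gamma(a, b) is b/(a+1) = 40.925/8 ≈ 5.1156.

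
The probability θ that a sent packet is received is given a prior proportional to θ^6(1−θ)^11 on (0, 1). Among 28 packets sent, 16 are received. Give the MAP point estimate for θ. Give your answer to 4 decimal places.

The prior density ∝ θ^6(1−θ)^11 is the kernel of Beta(7, 12).
Data: 16 successes in 28 trials. The binomial likelihood contributes θ^16(1−θ)^12, so the posterior is Beta(7+16, 12+12) = Beta(23, 24).
For Beta(a, b) with a, b > 1 the mode is (a−1)/(a+b−2) = 22/45 ≈ 0.4889.

θ̂_MAP = 0.4889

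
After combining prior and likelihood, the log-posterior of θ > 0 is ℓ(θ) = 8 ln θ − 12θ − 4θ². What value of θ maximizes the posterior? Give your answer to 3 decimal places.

ℓ'(θ) = 8/θ − 12 − 8θ. Setting this to zero and multiplying by θ: 8θ² + 12θ − 8 = 0.
θ = (−12 + √(12² + 4·8·8)) / (2·8) = (−12 + √400) / 16 = (−12 + 20)/16 = 1/2.
ℓ''(θ) = −8/θ² − 8 < 0, confirming a maximum.

θ̂_MAP = 0.500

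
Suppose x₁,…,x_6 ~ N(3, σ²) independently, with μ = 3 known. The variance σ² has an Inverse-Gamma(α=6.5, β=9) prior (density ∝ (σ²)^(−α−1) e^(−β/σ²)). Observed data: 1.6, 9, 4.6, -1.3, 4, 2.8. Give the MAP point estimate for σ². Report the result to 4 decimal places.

σ̂²_MAP = 3.7167

Sum of squared deviations about the known mean: SS = (1.6−3)² + (9−3)² + (4.6−3)² + (-1.3−3)² + (4−3)² + (2.8−3)² = 60.05.
The Normal likelihood contributes (σ²)^(−n/2) exp(−SS/(2σ²)), so the posterior is Inverse-Gamma(α + n/2, β + SS/2) = Inverse-Gamma(9.5, 39.025).
The mode of Inverse-Gamma(a, b) is b/(a+1) = 39.025/10.5 ≈ 3.7167.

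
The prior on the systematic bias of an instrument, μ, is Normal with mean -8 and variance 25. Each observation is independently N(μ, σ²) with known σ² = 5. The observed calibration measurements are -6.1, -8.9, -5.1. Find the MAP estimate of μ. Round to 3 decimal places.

n = 3; x̄ = ((-6.1) + (-8.9) + (-5.1))/3 = -20.1/3 = -6.7.
For a Normal prior and Normal likelihood with known variance, the posterior is Normal; its mode equals its mean, the precision-weighted average.
Prior precision 1/σ₀² = 1/25 = 0.04; data precision n/σ² = 3/5 = 0.6.
μ̂ = (0.04·(-8) + 0.6·(-6.7)) / (0.04 + 0.6) = (-4.34)/0.64 = -6.78125 ≈ -6.781.

μ̂_MAP = -6.781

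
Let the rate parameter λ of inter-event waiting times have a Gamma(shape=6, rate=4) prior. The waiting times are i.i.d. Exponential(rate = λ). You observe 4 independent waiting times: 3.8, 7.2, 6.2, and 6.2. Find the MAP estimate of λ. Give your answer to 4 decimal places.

The Exponential(rate=λ) likelihood is ∝ λ^n e^(−λΣtᵢ). Here n = 4 and Σtᵢ = 3.8 + 7.2 + 6.2 + 6.2 = 23.4.
Posterior ∝ λ^5e^(−4λ) · λ^4e^(−23.4λ) = λ^9e^(−27.4λ), i.e. Gamma(10, 27.4).
Mode = (a−1)/b = 9/27.4 ≈ 0.3285.

λ̂_MAP = 0.3285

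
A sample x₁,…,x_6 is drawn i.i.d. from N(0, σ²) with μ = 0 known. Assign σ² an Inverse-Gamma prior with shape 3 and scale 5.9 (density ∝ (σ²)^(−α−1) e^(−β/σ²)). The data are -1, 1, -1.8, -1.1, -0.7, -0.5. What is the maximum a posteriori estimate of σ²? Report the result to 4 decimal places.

Sum of squared deviations about the known mean: SS = (-1−0)² + (1−0)² + (-1.8−0)² + (-1.1−0)² + (-0.7−0)² + (-0.5−0)² = 7.19.
The Normal likelihood contributes (σ²)^(−n/2) exp(−SS/(2σ²)), so the posterior is Inverse-Gamma(α + n/2, β + SS/2) = Inverse-Gamma(6, 9.495).
The mode of Inverse-Gamma(a, b) is b/(a+1) = 9.495/7 ≈ 1.3564.

σ̂²_MAP = 1.3564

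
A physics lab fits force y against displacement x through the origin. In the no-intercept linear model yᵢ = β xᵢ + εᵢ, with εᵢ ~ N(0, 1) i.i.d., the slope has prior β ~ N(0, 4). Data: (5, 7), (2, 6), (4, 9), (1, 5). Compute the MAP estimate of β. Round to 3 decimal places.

β̂_MAP = 1.903

log p(β | y) = −Σ(yᵢ − βxᵢ)²/(2·1) − β²/(2·4) + const.
Setting the derivative to zero: Σxᵢ(yᵢ − βxᵢ)/1 − β/4 = 0, so β = Σxᵢyᵢ / (Σxᵢ² + σ²/τ²).
Σxᵢyᵢ = 5·7 + 2·6 + 4·9 + 1·5 = 88; Σxᵢ² = 46; σ²/τ² = 0.25.
β̂_MAP = 88 / (46 + 0.25) = 88/46.25 ≈ 1.903.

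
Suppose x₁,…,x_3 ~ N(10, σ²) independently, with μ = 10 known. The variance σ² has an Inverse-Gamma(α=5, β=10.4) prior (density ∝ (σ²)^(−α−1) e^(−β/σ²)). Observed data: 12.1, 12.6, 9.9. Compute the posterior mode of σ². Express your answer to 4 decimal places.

σ̂²_MAP = 2.1320

Sum of squared deviations about the known mean: SS = (12.1−10)² + (12.6−10)² + (9.9−10)² = 11.18.
The Normal likelihood contributes (σ²)^(−n/2) exp(−SS/(2σ²)), so the posterior is Inverse-Gamma(α + n/2, β + SS/2) = Inverse-Gamma(6.5, 15.99).
The mode of Inverse-Gamma(a, b) is b/(a+1) = 15.99/7.5 ≈ 2.1320.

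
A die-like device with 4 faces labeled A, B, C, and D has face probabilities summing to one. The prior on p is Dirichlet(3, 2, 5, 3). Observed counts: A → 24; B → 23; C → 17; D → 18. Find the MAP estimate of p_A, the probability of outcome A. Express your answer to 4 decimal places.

The posterior is Dirichlet(αᵢ + nᵢ) = Dirichlet(27, 25, 22, 21).
For a Dirichlet(a₁,…,a_K) with all aᵢ > 1, the mode has j-th component (aⱼ − 1)/(Σaᵢ − K).
Here Σaᵢ = 95 and K = 4, so p_A = (27 − 1)/(95 − 4) = 26/91 ≈ 0.2857.

MAP estimate of p_A = 0.2857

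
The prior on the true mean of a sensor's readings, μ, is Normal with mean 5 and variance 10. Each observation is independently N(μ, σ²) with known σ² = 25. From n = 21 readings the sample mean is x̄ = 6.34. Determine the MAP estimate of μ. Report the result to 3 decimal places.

n = 21, x̄ = 6.34.
For a Normal prior and Normal likelihood with known variance, the posterior is Normal; its mode equals its mean, the precision-weighted average.
Prior precision 1/σ₀² = 1/10 = 0.1; data precision n/σ² = 21/25 = 0.84.
μ̂ = (0.1·5 + 0.84·6.34) / (0.1 + 0.84) = 5.8256/0.94 = 7282/1175 ≈ 6.197.

μ̂_MAP = 6.197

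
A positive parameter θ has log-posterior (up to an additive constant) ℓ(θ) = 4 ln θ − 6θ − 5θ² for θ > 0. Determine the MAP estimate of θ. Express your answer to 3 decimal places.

θ̂_MAP = 0.400

ℓ'(θ) = 4/θ − 6 − 10θ. Setting this to zero and multiplying by θ: 10θ² + 6θ − 4 = 0.
θ = (−6 + √(6² + 4·10·4)) / (2·10) = (−6 + √196) / 20 = (−6 + 14)/20 = 2/5.
ℓ''(θ) = −4/θ² − 10 < 0, confirming a maximum.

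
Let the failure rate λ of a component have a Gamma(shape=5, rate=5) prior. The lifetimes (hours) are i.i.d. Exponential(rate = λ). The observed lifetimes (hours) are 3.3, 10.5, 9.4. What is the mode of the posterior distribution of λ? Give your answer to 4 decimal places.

The Exponential(rate=λ) likelihood is ∝ λ^n e^(−λΣtᵢ). Here n = 3 and Σtᵢ = 3.3 + 10.5 + 9.4 = 23.2.
Posterior ∝ λ^4e^(−5λ) · λ^3e^(−23.2λ) = λ^7e^(−28.2λ), i.e. Gamma(8, 28.2).
Mode = (a−1)/b = 7/28.2 ≈ 0.2482.

λ̂_MAP = 0.2482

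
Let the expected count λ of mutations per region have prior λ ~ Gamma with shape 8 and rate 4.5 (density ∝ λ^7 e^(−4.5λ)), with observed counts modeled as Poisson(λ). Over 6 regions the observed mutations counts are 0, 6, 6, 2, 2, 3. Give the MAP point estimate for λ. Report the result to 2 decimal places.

λ̂_MAP = 2.48

Σxᵢ = 0+6+6+2+2+3 = 19, with n = 6.
Posterior ∝ λ^7e^(−4.5λ) · λ^19e^(−6λ) = λ^26e^(−10.5λ), i.e. Gamma(shape=27, rate=10.5).
The mode of a Gamma(a, b) with a ≥ 1 (shape–rate) is (a−1)/b = 26/10.5 ≈ 2.48.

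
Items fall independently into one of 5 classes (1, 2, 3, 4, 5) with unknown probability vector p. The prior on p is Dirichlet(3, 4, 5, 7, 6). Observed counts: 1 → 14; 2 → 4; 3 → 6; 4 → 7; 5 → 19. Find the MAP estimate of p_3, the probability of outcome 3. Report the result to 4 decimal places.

The posterior is Dirichlet(αᵢ + nᵢ) = Dirichlet(17, 8, 11, 14, 25).
For a Dirichlet(a₁,…,a_K) with all aᵢ > 1, the mode has j-th component (aⱼ − 1)/(Σaᵢ − K).
Here Σaᵢ = 75 and K = 5, so p_3 = (11 − 1)/(75 − 5) = 10/70 ≈ 0.1429.

MAP estimate: 0.1429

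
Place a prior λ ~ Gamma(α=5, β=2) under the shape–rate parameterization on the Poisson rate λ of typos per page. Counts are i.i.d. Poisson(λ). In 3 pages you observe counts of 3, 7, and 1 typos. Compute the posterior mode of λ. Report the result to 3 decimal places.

Σxᵢ = 3+7+1 = 11, with n = 3.
Posterior ∝ λ^4e^(−2λ) · λ^11e^(−3λ) = λ^15e^(−5λ), i.e. Gamma(shape=16, rate=5).
The mode of a Gamma(a, b) with a ≥ 1 (shape–rate) is (a−1)/b = 15/5 ≈ 3.000.

λ̂_MAP = 3.000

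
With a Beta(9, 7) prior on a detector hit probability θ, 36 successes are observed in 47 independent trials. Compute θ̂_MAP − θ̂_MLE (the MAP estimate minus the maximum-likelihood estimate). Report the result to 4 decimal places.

MAP − MLE = -0.0446

Posterior is Beta(45, 18); MAP = (45−1)/(63−2) = 44/61 ≈ 0.72131.
MLE ignores the prior: θ̂_MLE = k/n = 36/47 ≈ 0.76596.
Difference = 44/61 − 36/47 = -128/2867 ≈ -0.0446.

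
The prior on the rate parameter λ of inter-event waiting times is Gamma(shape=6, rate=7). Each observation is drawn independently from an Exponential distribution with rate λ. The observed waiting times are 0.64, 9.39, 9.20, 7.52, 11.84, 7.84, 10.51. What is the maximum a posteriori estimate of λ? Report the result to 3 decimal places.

The Exponential(rate=λ) likelihood is ∝ λ^n e^(−λΣtᵢ). Here n = 7 and Σtᵢ = 0.64 + 9.39 + 9.20 + 7.52 + 11.84 + 7.84 + 10.51 = 56.94.
Posterior ∝ λ^5e^(−7λ) · λ^7e^(−56.94λ) = λ^12e^(−63.94λ), i.e. Gamma(13, 63.94).
Mode = (a−1)/b = 12/63.94 ≈ 0.188.

λ̂_MAP = 0.188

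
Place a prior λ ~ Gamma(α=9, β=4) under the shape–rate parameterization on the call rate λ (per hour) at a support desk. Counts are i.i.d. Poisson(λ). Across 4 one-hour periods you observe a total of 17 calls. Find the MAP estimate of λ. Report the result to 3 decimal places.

Σxᵢ = 17, n = 4.
Posterior ∝ λ^8e^(−4λ) · λ^17e^(−4λ) = λ^25e^(−8λ), i.e. Gamma(shape=26, rate=8).
The mode of a Gamma(a, b) with a ≥ 1 (shape–rate) is (a−1)/b = 25/8 ≈ 3.125.

λ̂_MAP = 3.125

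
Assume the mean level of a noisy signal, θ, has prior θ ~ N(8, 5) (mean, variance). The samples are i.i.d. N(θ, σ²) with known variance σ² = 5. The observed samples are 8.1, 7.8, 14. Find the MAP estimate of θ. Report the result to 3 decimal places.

θ̂_MAP = 9.475

n = 3; x̄ = (8.1 + 7.8 + 14)/3 = 29.9/3 = 299/30 ≈ 9.9667.
For a Normal prior and Normal likelihood with known variance, the posterior is Normal; its mode equals its mean, the precision-weighted average.
Prior precision 1/σ₀² = 1/5 = 0.2; data precision n/σ² = 3/5 = 0.6.
θ̂ = (0.2·8 + 0.6·(299/30)) / (0.2 + 0.6) = 7.58/0.8 = 9.475.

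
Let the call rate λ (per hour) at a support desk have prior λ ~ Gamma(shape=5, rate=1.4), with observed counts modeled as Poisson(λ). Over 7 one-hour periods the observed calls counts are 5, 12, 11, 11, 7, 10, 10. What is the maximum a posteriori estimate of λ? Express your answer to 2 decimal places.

λ̂_MAP = 8.33

Σxᵢ = 5+12+11+11+7+10+10 = 66, with n = 7.
Posterior ∝ λ^4e^(−1.4λ) · λ^66e^(−7λ) = λ^70e^(−8.4λ), i.e. Gamma(shape=71, rate=8.4).
The mode of a Gamma(a, b) with a ≥ 1 (shape–rate) is (a−1)/b = 70/8.4 ≈ 8.33.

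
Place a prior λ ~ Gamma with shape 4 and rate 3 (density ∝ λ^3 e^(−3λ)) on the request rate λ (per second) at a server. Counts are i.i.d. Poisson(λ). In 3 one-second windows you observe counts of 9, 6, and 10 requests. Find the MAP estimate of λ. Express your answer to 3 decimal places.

Σxᵢ = 9+6+10 = 25, with n = 3.
Posterior ∝ λ^3e^(−3λ) · λ^25e^(−3λ) = λ^28e^(−6λ), i.e. Gamma(shape=29, rate=6).
The mode of a Gamma(a, b) with a ≥ 1 (shape–rate) is (a−1)/b = 28/6 ≈ 4.667.

λ̂_MAP = 4.667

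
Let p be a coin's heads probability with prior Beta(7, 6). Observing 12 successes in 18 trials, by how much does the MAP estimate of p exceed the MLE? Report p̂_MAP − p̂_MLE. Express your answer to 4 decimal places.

MAP − MLE = -0.0460

Posterior is Beta(19, 12); MAP = (19−1)/(31−2) = 18/29 ≈ 0.62069.
MLE ignores the prior: p̂_MLE = k/n = 12/18 ≈ 0.66667.
Difference = 18/29 − 12/18 = -4/87 ≈ -0.0460.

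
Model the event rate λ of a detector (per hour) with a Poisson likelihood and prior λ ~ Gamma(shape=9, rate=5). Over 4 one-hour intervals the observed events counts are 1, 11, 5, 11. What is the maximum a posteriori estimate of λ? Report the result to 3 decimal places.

Σxᵢ = 1+11+5+11 = 28, with n = 4.
Posterior ∝ λ^8e^(−5λ) · λ^28e^(−4λ) = λ^36e^(−9λ), i.e. Gamma(shape=37, rate=9).
The mode of a Gamma(a, b) with a ≥ 1 (shape–rate) is (a−1)/b = 36/9 ≈ 4.000.

λ̂_MAP = 4.000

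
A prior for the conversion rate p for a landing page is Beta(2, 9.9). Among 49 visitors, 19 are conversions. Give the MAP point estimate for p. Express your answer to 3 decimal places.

p̂_MAP = 0.340

Prior: Beta(2, 9.9).
Data: 19 successes in 49 trials. The binomial likelihood contributes p^19(1−p)^30, so the posterior is Beta(2+19, 9.9+30) = Beta(21, 39.9).
For Beta(a, b) with a, b > 1 the mode is (a−1)/(a+b−2) = 20/58.9 ≈ 0.340.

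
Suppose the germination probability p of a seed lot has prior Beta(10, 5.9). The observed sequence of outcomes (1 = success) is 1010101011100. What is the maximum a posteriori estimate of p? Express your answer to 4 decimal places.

p̂_MAP = 0.5948

Prior: Beta(10, 5.9).
Data: 7 successes in 13 trials (from the sequence). The binomial likelihood contributes p^7(1−p)^6, so the posterior is Beta(10+7, 5.9+6) = Beta(17, 11.9).
For Beta(a, b) with a, b > 1 the mode is (a−1)/(a+b−2) = 16/26.9 ≈ 0.5948.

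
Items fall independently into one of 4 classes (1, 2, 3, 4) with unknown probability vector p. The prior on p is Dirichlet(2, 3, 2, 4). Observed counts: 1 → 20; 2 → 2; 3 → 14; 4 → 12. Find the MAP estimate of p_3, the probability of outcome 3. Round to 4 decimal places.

The posterior is Dirichlet(αᵢ + nᵢ) = Dirichlet(22, 5, 16, 16).
For a Dirichlet(a₁,…,a_K) with all aᵢ > 1, the mode has j-th component (aⱼ − 1)/(Σaᵢ − K).
Here Σaᵢ = 59 and K = 4, so p_3 = (16 − 1)/(59 − 4) = 15/55 ≈ 0.2727.

MAP estimate: 0.2727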